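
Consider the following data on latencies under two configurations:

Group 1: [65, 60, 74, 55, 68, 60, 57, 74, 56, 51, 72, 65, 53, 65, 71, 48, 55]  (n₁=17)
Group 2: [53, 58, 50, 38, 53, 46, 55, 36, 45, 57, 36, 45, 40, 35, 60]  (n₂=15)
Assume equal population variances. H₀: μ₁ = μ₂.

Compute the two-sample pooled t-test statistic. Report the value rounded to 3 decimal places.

x̄₁=61.706, s₁=8.275, n₁=17
x̄₂=47.133, s₂=8.700, n₂=15
s_p² = [16·8.275² + 14·8.700²]/30 = 71.8421
SE = √(s_p²·(1/17+1/15)) = 3.0026
t = (61.706−47.133)/3.0026 = 4.8533
df = 30

test statistic = 4.853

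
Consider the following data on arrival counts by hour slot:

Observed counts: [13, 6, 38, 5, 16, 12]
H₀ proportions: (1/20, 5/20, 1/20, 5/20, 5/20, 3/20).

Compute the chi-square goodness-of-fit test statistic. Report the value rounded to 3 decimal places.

test statistic = 293.200

n = 90; E_i = n·p_i = [4.50, 22.50, 4.50, 22.50, 22.50, 13.50]
χ² = (13−4.50)²/4.50 + (6−22.50)²/22.50 + (38−4.50)²/4.50 + (5−22.50)²/22.50 + (16−22.50)²/22.50 + (12−13.50)²/13.50 = 293.2000
df = 5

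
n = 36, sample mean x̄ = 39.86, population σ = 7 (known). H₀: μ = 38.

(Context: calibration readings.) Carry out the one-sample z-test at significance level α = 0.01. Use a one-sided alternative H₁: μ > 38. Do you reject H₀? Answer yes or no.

reject H₀: no

SE = σ/√n = 7/√36 = 1.1667
z = (x̄−μ₀)/SE = (39.86−38)/1.1667 = 1.5943
p-value (one-sided, H₁ greater) = 0.05544
At α=0.01: p ≥ α → fail to reject H₀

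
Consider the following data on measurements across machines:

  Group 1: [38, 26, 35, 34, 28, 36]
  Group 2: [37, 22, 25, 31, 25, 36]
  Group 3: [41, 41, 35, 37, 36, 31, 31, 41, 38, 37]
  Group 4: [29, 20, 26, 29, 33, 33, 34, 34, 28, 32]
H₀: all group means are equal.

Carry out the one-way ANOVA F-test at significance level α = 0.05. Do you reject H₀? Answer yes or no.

reject H₀: yes

Group means [32.83, 29.33, 36.80, 29.80], grand mean 32.469
SSB = Σnᵢ(x̄ᵢ−x̄)² = 318.602; SSW = ΣΣ(x−x̄ᵢ)² = 611.367
MSB = 318.602/3 = 106.2007; MSW = 611.367/28 = 21.8345
F = MSB/MSW = 4.8639
df = (3, 28)
p-value (upper-tail) = 0.00758
At α=0.05: p < α → reject H₀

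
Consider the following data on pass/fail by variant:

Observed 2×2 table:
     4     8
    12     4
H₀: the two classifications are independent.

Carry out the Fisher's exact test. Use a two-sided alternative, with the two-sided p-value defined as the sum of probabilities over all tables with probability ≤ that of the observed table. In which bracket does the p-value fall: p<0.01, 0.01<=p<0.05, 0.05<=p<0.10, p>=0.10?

Margins: r₁=12, r₂=16, c₁=16, c₂=12, n=28
p_obs = C(12,4)·C(16,12)/C(28,16); sum pmf over tables with pmf ≤ p_obs
p-value (two-sided) = 0.05309
→ bracket: 0.05<=p<0.10

p-value bracket: 0.05<=p<0.10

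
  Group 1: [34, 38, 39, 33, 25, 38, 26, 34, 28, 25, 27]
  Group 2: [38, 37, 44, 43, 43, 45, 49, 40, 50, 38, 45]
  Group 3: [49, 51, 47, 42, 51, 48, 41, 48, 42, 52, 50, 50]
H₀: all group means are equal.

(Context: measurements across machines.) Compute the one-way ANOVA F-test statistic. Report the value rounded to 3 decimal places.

test statistic = 36.538

Group means [31.55, 42.91, 47.58], grand mean 40.882
SSB = Σnᵢ(x̄ᵢ−x̄)² = 1542.976; SSW = ΣΣ(x−x̄ᵢ)² = 654.553
MSB = 1542.976/2 = 771.4882; MSW = 654.553/31 = 21.1146
F = MSB/MSW = 36.5381
df = (2, 31)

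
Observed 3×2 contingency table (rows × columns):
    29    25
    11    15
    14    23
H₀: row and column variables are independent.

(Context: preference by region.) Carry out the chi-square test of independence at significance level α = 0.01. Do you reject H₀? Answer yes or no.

Row totals [54, 26, 37], col totals [54, 63], n=117
χ² = (29−24.92)²/24.92 + (25−29.08)²/29.08 + (11−12.00)²/12.00 + (15−14.00)²/14.00 + (14−17.08)²/17.08 + (23−19.92)²/19.92 = 2.4229
df = 2
p-value (upper-tail) = 0.29777
At α=0.01: p ≥ α → fail to reject H₀

reject H₀: no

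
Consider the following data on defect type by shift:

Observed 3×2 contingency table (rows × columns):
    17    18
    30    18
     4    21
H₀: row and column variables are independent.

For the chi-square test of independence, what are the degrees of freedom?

degrees of freedom = 2

df = (r−1)(c−1) = (3−1)·(2−1) = 2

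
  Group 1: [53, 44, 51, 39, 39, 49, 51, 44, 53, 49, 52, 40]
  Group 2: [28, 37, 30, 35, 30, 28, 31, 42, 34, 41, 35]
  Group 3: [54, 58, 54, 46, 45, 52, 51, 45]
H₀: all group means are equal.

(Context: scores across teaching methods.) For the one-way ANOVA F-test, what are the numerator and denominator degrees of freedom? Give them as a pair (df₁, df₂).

k = 3 groups, N = 31 total
df = (k−1, N−k) = (3−1, 31−3) = (2, 28)

degrees of freedom = [2, 28]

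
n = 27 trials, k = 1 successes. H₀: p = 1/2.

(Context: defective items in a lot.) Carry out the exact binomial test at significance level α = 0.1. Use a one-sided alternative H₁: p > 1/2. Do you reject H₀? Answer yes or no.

Exact binomial: n=27, k=1, p₀=1/2=0.5000
P(X≥1) from Σ C(n,i)·p₀^i·(1−p₀)^(n−i)
p-value (one-sided, H₁ greater) = 1.00000
At α=0.1: p ≥ α → fail to reject H₀

reject H₀: no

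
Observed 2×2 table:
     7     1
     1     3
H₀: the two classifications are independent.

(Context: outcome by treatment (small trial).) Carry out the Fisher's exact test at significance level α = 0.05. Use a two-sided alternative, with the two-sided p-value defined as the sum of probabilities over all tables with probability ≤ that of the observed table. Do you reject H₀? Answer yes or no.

reject H₀: no

Margins: r₁=8, r₂=4, c₁=8, c₂=4, n=12
p_obs = C(8,7)·C(4,1)/C(12,8); sum pmf over tables with pmf ≤ p_obs
p-value (two-sided) = 0.06667
At α=0.05: p ≥ α → fail to reject H₀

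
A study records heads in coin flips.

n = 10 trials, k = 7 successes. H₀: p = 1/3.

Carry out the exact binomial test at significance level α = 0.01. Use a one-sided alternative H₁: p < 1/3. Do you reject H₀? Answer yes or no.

reject H₀: no

Exact binomial: n=10, k=7, p₀=1/3=0.3333
P(X≤7) from Σ C(n,i)·p₀^i·(1−p₀)^(n−i)
p-value (one-sided, H₁ less) = 0.99660
At α=0.01: p ≥ α → fail to reject H₀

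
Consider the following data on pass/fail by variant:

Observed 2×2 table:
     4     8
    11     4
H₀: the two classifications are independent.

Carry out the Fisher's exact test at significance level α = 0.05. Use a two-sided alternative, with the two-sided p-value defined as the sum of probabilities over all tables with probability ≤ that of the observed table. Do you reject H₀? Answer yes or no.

reject H₀: no

Margins: r₁=12, r₂=15, c₁=15, c₂=12, n=27
p_obs = C(12,4)·C(15,11)/C(27,15); sum pmf over tables with pmf ≤ p_obs
p-value (two-sided) = 0.05740
At α=0.05: p ≥ α → fail to reject H₀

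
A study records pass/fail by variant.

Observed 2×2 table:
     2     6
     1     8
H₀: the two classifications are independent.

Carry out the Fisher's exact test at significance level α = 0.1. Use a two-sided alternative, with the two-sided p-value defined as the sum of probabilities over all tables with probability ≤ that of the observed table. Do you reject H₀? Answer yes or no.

reject H₀: no

Margins: r₁=8, r₂=9, c₁=3, c₂=14, n=17
p_obs = C(8,2)·C(9,1)/C(17,3); sum pmf over tables with pmf ≤ p_obs
p-value (two-sided) = 0.57647
At α=0.1: p ≥ α → fail to reject H₀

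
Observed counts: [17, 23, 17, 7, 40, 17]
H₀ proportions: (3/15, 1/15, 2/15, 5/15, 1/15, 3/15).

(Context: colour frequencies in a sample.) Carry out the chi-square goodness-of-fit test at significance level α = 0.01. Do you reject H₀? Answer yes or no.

reject H₀: yes

n = 121; E_i = n·p_i = [24.20, 8.07, 16.13, 40.33, 8.07, 24.20]
χ² = (17−24.20)²/24.20 + (23−8.07)²/8.07 + (17−16.13)²/16.13 + (7−40.33)²/40.33 + (40−8.07)²/8.07 + (17−24.20)²/24.20 = 185.9380
df = 5
p-value (upper-tail) = 0.00000
At α=0.01: p < α → reject H₀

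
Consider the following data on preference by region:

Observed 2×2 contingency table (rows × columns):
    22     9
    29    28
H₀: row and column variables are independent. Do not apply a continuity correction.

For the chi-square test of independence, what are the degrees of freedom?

degrees of freedom = 1

df = (r−1)(c−1) = (2−1)·(2−1) = 1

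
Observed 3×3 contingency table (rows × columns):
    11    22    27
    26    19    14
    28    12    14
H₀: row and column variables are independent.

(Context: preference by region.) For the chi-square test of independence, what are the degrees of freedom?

df = (r−1)(c−1) = (3−1)·(3−1) = 4

degrees of freedom = 4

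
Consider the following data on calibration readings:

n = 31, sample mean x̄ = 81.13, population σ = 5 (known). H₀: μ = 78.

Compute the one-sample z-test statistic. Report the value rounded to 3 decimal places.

SE = σ/√n = 5/√31 = 0.8980
z = (x̄−μ₀)/SE = (81.13−78)/0.8980 = 3.4854

test statistic = 3.485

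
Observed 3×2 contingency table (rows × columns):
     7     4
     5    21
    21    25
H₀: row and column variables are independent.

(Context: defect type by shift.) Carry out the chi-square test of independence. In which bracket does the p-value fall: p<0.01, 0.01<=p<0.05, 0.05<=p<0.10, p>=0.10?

Row totals [11, 26, 46], col totals [33, 50], n=83
χ² = (7−4.37)²/4.37 + (4−6.63)²/6.63 + (5−10.34)²/10.34 + (21−15.66)²/15.66 + (21−18.29)²/18.29 + (25−27.71)²/27.71 = 7.8600
df = 2
p-value (upper-tail) = 0.01964
→ bracket: 0.01<=p<0.05

p-value bracket: 0.01<=p<0.05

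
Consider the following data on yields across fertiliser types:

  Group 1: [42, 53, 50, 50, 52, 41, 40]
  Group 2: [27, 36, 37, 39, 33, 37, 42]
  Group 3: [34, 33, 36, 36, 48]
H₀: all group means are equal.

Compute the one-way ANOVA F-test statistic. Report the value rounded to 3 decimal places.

Group means [46.86, 35.86, 37.40], grand mean 40.316
SSB = Σnᵢ(x̄ᵢ−x̄)² = 481.191; SSW = ΣΣ(x−x̄ᵢ)² = 472.914
MSB = 481.191/2 = 240.5955; MSW = 472.914/16 = 29.5571
F = MSB/MSW = 8.1400
df = (2, 16)

test statistic = 8.140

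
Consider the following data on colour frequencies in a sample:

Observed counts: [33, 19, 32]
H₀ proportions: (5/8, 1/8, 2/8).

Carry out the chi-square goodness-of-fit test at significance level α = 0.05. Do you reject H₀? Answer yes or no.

reject H₀: yes

n = 84; E_i = n·p_i = [52.50, 10.50, 21.00]
χ² = (33−52.50)²/52.50 + (19−10.50)²/10.50 + (32−21.00)²/21.00 = 19.8857
df = 2
p-value (upper-tail) = 0.00005
At α=0.05: p < α → reject H₀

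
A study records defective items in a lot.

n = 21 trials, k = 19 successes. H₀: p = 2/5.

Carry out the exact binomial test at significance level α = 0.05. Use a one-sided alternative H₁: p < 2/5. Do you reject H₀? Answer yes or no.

Exact binomial: n=21, k=19, p₀=2/5=0.4000
P(X≤19) from Σ C(n,i)·p₀^i·(1−p₀)^(n−i)
p-value (one-sided, H₁ less) = 1.00000
At α=0.05: p ≥ α → fail to reject H₀

reject H₀: no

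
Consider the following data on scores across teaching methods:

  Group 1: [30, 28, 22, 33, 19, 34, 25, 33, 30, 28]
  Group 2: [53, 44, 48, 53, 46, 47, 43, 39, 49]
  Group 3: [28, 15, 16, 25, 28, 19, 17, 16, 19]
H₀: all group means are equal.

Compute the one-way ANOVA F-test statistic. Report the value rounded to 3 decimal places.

test statistic = 69.284

Group means [28.20, 46.89, 20.33], grand mean 31.679
SSB = Σnᵢ(x̄ᵢ−x̄)² = 3361.618; SSW = ΣΣ(x−x̄ᵢ)² = 606.489
MSB = 3361.618/2 = 1680.8091; MSW = 606.489/25 = 24.2596
F = MSB/MSW = 69.2844
df = (2, 25)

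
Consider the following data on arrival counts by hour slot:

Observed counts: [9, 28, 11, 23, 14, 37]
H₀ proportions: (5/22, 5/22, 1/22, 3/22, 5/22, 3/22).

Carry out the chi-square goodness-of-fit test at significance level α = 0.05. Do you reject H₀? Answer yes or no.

n = 122; E_i = n·p_i = [27.73, 27.73, 5.55, 16.64, 27.73, 16.64]
χ² = (9−27.73)²/27.73 + (28−27.73)²/27.73 + (11−5.55)²/5.55 + (23−16.64)²/16.64 + (14−27.73)²/27.73 + (37−16.64)²/16.64 = 52.1727
df = 5
p-value (upper-tail) = 0.00000
At α=0.05: p < α → reject H₀

reject H₀: yes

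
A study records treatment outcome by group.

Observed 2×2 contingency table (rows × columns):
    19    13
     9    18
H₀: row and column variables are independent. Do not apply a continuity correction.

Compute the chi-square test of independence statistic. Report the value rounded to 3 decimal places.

Row totals [32, 27], col totals [28, 31], n=59
χ² = (19−15.19)²/15.19 + (13−16.81)²/16.81 + (9−12.81)²/12.81 + (18−14.19)²/14.19 = 3.9828
df = 1

test statistic = 3.983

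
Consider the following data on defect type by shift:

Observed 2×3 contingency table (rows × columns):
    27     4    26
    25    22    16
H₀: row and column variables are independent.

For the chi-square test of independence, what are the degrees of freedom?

df = (r−1)(c−1) = (2−1)·(3−1) = 2

degrees of freedom = 2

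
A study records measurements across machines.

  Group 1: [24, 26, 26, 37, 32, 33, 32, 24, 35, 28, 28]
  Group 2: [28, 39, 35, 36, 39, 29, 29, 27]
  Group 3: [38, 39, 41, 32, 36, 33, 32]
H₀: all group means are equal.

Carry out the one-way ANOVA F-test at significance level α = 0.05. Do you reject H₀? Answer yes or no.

reject H₀: yes

Group means [29.55, 32.75, 35.86], grand mean 32.231
SSB = Σnᵢ(x̄ᵢ−x̄)² = 173.531; SSW = ΣΣ(x−x̄ᵢ)² = 457.084
MSB = 173.531/2 = 86.7655; MSW = 457.084/23 = 19.8732
F = MSB/MSW = 4.3659
df = (2, 23)
p-value (upper-tail) = 0.02470
At α=0.05: p < α → reject H₀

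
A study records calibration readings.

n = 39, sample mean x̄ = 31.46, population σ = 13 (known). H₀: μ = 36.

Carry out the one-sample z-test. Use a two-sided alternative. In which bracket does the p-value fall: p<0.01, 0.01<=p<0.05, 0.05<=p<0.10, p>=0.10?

SE = σ/√n = 13/√39 = 2.0817
z = (x̄−μ₀)/SE = (31.46−36)/2.0817 = -2.1809
p-value (two-sided) = 0.02919
→ bracket: 0.01<=p<0.05

p-value bracket: 0.01<=p<0.05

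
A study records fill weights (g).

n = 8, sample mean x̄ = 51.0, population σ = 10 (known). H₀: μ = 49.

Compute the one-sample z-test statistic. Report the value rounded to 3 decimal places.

test statistic = 0.566

SE = σ/√n = 10/√8 = 3.5355
z = (x̄−μ₀)/SE = (51.0−49)/3.5355 = 0.5657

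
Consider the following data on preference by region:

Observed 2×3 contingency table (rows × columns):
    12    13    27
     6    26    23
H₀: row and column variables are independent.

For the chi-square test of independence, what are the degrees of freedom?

degrees of freedom = 2

df = (r−1)(c−1) = (2−1)·(3−1) = 2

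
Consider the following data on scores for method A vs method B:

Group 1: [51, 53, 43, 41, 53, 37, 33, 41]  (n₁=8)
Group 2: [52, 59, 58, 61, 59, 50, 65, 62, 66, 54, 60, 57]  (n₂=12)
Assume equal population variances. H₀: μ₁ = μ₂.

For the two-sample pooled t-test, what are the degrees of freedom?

degrees of freedom = 18

df = n₁ + n₂ − 2 = 8 + 12 − 2 = 18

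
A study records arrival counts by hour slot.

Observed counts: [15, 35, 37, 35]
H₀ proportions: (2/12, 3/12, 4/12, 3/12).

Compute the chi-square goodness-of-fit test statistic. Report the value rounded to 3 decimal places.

n = 122; E_i = n·p_i = [20.33, 30.50, 40.67, 30.50]
χ² = (15−20.33)²/20.33 + (35−30.50)²/30.50 + (37−40.67)²/40.67 + (35−30.50)²/30.50 = 3.0574
df = 3

test statistic = 3.057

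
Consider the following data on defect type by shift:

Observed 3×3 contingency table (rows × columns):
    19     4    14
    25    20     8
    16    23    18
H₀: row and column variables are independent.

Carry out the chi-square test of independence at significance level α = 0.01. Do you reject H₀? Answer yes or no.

reject H₀: yes

Row totals [37, 53, 57], col totals [60, 47, 40], n=147
χ² = (19−15.10)²/15.10 + (4−11.83)²/11.83 + (14−10.07)²/10.07 + (25−21.63)²/21.63 + (20−16.95)²/16.95 + (8−14.42)²/14.42 + (16−23.27)²/23.27 + (23−18.22)²/18.22 + (18−15.51)²/15.51 = 15.5782
df = 4
p-value (upper-tail) = 0.00364
At α=0.01: p < α → reject H₀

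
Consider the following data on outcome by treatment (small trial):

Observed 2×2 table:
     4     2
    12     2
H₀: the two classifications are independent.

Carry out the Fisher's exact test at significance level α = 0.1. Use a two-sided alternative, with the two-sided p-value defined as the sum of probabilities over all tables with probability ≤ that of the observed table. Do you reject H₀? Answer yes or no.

reject H₀: no

Margins: r₁=6, r₂=14, c₁=16, c₂=4, n=20
p_obs = C(6,4)·C(14,12)/C(20,16); sum pmf over tables with pmf ≤ p_obs
p-value (two-sided) = 0.54923
At α=0.1: p ≥ α → fail to reject H₀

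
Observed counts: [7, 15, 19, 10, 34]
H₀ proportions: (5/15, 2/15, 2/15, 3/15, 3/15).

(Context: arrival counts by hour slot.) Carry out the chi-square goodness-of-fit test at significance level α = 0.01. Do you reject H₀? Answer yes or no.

reject H₀: yes

n = 85; E_i = n·p_i = [28.33, 11.33, 11.33, 17.00, 17.00]
χ² = (7−28.33)²/28.33 + (15−11.33)²/11.33 + (19−11.33)²/11.33 + (10−17.00)²/17.00 + (34−17.00)²/17.00 = 42.3176
df = 4
p-value (upper-tail) = 0.00000
At α=0.01: p < α → reject H₀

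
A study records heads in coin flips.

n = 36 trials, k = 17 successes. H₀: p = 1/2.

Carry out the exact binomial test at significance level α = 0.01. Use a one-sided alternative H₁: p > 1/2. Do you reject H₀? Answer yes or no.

reject H₀: no

Exact binomial: n=36, k=17, p₀=1/2=0.5000
P(X≥17) from Σ C(n,i)·p₀^i·(1−p₀)^(n−i)
p-value (one-sided, H₁ greater) = 0.69114
At α=0.01: p ≥ α → fail to reject H₀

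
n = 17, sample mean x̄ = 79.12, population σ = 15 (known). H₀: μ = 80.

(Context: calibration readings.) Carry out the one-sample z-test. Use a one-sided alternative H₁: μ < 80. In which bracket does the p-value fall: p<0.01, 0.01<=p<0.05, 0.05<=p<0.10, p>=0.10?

SE = σ/√n = 15/√17 = 3.6380
z = (x̄−μ₀)/SE = (79.12−80)/3.6380 = -0.2419
p-value (one-sided, H₁ less) = 0.40443
→ bracket: p>=0.10

p-value bracket: p>=0.10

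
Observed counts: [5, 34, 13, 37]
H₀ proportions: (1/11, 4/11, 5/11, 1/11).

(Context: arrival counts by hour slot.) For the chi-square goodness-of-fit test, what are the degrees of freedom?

degrees of freedom = 3

df = k − 1 = 4 − 1 = 3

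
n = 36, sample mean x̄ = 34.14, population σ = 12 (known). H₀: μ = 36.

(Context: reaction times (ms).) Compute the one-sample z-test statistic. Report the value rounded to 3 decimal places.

SE = σ/√n = 12/√36 = 2.0000
z = (x̄−μ₀)/SE = (34.14−36)/2.0000 = -0.9300

test statistic = -0.930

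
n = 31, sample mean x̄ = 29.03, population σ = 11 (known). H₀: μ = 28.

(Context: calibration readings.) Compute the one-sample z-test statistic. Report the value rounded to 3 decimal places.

test statistic = 0.521

SE = σ/√n = 11/√31 = 1.9757
z = (x̄−μ₀)/SE = (29.03−28)/1.9757 = 0.5213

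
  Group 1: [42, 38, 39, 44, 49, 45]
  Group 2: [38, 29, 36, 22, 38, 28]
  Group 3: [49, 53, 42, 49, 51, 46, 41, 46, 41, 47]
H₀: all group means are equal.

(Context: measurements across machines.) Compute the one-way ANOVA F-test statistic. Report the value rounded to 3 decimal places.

Group means [42.83, 31.83, 46.50], grand mean 41.500
SSB = Σnᵢ(x̄ᵢ−x̄)² = 821.333; SSW = ΣΣ(x−x̄ᵢ)² = 452.167
MSB = 821.333/2 = 410.6667; MSW = 452.167/19 = 23.7982
F = MSB/MSW = 17.2562
df = (2, 19)

test statistic = 17.256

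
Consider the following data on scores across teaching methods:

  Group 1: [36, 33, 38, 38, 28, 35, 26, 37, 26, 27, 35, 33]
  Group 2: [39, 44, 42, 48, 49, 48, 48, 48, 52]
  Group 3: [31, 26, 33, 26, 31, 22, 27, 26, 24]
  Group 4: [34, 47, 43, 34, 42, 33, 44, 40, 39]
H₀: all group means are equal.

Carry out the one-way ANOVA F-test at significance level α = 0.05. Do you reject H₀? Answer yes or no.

reject H₀: yes

Group means [32.67, 46.44, 27.33, 39.56], grand mean 36.205
SSB = Σnᵢ(x̄ᵢ−x̄)² = 1903.248; SSW = ΣΣ(x−x̄ᵢ)² = 671.111
MSB = 1903.248/3 = 634.4160; MSW = 671.111/35 = 19.1746
F = MSB/MSW = 33.0863
df = (3, 35)
p-value (upper-tail) = 0.00000
At α=0.05: p < α → reject H₀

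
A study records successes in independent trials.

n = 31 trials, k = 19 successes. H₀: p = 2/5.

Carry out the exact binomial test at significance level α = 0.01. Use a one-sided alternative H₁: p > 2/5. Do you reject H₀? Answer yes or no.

Exact binomial: n=31, k=19, p₀=2/5=0.4000
P(X≥19) from Σ C(n,i)·p₀^i·(1−p₀)^(n−i)
p-value (one-sided, H₁ greater) = 0.01348
At α=0.01: p ≥ α → fail to reject H₀

reject H₀: no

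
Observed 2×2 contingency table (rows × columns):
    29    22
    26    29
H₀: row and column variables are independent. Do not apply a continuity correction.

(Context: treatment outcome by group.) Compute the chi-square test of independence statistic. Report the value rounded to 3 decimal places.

test statistic = 0.975

Row totals [51, 55], col totals [55, 51], n=106
χ² = (29−26.46)²/26.46 + (22−24.54)²/24.54 + (26−28.54)²/28.54 + (29−26.46)²/26.46 = 0.9749
df = 1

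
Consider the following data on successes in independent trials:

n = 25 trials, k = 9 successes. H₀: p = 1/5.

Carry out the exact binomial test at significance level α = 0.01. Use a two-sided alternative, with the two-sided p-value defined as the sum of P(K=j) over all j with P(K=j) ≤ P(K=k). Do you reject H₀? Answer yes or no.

reject H₀: no

Exact binomial: n=25, k=9, p₀=1/5=0.2000
P(X=j) = C(n,j)·p₀^j·(1−p₀)^(n−j); p = Σ P(X=j) over j with P(X=j) ≤ P(X=9)
p-value (two-sided) = 0.07416
At α=0.01: p ≥ α → fail to reject H₀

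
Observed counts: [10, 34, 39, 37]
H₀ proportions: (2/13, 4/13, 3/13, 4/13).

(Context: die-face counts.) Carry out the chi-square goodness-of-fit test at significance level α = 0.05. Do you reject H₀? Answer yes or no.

reject H₀: yes

n = 120; E_i = n·p_i = [18.46, 36.92, 27.69, 36.92]
χ² = (10−18.46)²/18.46 + (34−36.92)²/36.92 + (39−27.69)²/27.69 + (37−36.92)²/36.92 = 8.7271
df = 3
p-value (upper-tail) = 0.03315
At α=0.05: p < α → reject H₀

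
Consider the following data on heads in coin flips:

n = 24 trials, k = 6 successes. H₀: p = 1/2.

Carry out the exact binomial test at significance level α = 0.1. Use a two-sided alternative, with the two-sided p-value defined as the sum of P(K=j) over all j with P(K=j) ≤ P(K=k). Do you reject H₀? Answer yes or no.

Exact binomial: n=24, k=6, p₀=1/2=0.5000
P(X=j) = C(n,j)·p₀^j·(1−p₀)^(n−j); p = Σ P(X=j) over j with P(X=j) ≤ P(X=6)
p-value (two-sided) = 0.02266
At α=0.1: p < α → reject H₀

reject H₀: yes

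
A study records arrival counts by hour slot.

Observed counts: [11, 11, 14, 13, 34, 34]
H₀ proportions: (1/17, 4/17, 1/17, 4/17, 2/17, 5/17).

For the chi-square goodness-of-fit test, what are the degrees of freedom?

df = k − 1 = 6 − 1 = 5

degrees of freedom = 5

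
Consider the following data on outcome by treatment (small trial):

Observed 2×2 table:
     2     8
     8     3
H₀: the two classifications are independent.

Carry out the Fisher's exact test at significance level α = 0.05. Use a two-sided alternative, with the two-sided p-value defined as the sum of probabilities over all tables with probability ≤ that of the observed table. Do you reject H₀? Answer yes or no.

Margins: r₁=10, r₂=11, c₁=10, c₂=11, n=21
p_obs = C(10,2)·C(11,8)/C(21,10); sum pmf over tables with pmf ≤ p_obs
p-value (two-sided) = 0.02997
At α=0.05: p < α → reject H₀

reject H₀: yes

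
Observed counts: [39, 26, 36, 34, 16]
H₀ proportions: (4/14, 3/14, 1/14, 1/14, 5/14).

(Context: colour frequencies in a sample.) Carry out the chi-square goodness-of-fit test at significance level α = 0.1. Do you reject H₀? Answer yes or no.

reject H₀: yes

n = 151; E_i = n·p_i = [43.14, 32.36, 10.79, 10.79, 53.93]
χ² = (39−43.14)²/43.14 + (26−32.36)²/32.36 + (36−10.79)²/10.79 + (34−10.79)²/10.79 + (16−53.93)²/53.93 = 137.2316
df = 4
p-value (upper-tail) = 0.00000
At α=0.1: p < α → reject H₀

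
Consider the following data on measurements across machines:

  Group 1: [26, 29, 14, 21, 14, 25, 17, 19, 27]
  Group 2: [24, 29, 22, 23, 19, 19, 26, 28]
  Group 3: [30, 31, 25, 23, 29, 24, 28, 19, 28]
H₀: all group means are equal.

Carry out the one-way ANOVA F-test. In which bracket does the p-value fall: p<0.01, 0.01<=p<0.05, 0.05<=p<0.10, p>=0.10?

p-value bracket: 0.05<=p<0.10

Group means [21.33, 23.75, 26.33], grand mean 23.808
SSB = Σnᵢ(x̄ᵢ−x̄)² = 112.538; SSW = ΣΣ(x−x̄ᵢ)² = 477.500
MSB = 112.538/2 = 56.2692; MSW = 477.500/23 = 20.7609
F = MSB/MSW = 2.7104
df = (2, 23)
p-value (upper-tail) = 0.08771
→ bracket: 0.05<=p<0.10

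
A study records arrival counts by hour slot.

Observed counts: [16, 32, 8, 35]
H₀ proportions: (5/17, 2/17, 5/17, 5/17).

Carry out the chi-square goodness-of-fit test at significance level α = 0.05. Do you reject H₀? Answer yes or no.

n = 91; E_i = n·p_i = [26.76, 10.71, 26.76, 26.76]
χ² = (16−26.76)²/26.76 + (32−10.71)²/10.71 + (8−26.76)²/26.76 + (35−26.76)²/26.76 = 62.3736
df = 3
p-value (upper-tail) = 0.00000
At α=0.05: p < α → reject H₀

reject H₀: yes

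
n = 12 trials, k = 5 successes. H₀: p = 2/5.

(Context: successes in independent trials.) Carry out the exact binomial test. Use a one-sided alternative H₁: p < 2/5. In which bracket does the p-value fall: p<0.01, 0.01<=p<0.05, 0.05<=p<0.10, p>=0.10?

Exact binomial: n=12, k=5, p₀=2/5=0.4000
P(X≤5) from Σ C(n,i)·p₀^i·(1−p₀)^(n−i)
p-value (one-sided, H₁ less) = 0.66521
→ bracket: p>=0.10

p-value bracket: p>=0.10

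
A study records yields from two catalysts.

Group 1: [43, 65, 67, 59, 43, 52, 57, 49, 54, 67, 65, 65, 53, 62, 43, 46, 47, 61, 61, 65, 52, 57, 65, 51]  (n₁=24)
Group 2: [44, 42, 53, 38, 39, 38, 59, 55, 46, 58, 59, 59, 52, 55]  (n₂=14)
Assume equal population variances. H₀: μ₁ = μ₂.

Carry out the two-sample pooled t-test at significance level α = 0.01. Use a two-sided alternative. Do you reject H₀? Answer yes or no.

x̄₁=56.208, s₁=8.209, n₁=24
x̄₂=49.786, s₂=8.294, n₂=14
s_p² = [23·8.209² + 13·8.294²]/36 = 67.8977
SE = √(s_p²·(1/24+1/14)) = 2.7711
t = (56.208−49.786)/2.7711 = 2.3177
df = 36
p-value (two-sided) = 0.02626
At α=0.01: p ≥ α → fail to reject H₀

reject H₀: no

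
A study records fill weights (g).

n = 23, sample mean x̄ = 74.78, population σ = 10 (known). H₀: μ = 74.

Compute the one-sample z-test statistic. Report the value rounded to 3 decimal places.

SE = σ/√n = 10/√23 = 2.0851
z = (x̄−μ₀)/SE = (74.78−74)/2.0851 = 0.3741

test statistic = 0.374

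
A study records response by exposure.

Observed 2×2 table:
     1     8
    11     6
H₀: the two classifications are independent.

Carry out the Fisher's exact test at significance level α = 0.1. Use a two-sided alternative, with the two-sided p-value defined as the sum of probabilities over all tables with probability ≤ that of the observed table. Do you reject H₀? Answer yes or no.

Margins: r₁=9, r₂=17, c₁=12, c₂=14, n=26
p_obs = C(9,1)·C(17,11)/C(26,12); sum pmf over tables with pmf ≤ p_obs
p-value (two-sided) = 0.01446
At α=0.1: p < α → reject H₀

reject H₀: yes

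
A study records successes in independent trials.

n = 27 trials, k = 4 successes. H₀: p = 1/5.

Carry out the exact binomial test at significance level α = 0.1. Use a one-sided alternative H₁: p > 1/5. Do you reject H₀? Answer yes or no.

Exact binomial: n=27, k=4, p₀=1/5=0.2000
P(X≥4) from Σ C(n,i)·p₀^i·(1−p₀)^(n−i)
p-value (one-sided, H₁ greater) = 0.81772
At α=0.1: p ≥ α → fail to reject H₀

reject H₀: no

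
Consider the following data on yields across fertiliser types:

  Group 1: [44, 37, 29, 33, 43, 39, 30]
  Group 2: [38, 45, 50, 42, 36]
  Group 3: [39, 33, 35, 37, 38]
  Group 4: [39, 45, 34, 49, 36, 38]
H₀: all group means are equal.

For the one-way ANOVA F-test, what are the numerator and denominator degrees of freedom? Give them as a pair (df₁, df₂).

k = 4 groups, N = 23 total
df = (k−1, N−k) = (4−1, 23−4) = (3, 19)

degrees of freedom = [3, 19]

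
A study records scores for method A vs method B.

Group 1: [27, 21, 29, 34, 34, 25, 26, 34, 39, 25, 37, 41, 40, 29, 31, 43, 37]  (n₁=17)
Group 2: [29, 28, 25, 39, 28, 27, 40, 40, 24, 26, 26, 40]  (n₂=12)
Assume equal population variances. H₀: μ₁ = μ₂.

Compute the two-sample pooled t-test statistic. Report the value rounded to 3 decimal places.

test statistic = 0.597

x̄₁=32.471, s₁=6.482, n₁=17
x̄₂=31.000, s₂=6.606, n₂=12
s_p² = [16·6.482² + 11·6.606²]/27 = 42.6754
SE = √(s_p²·(1/17+1/12)) = 2.4630
t = (32.471−31.000)/2.4630 = 0.5971
df = 27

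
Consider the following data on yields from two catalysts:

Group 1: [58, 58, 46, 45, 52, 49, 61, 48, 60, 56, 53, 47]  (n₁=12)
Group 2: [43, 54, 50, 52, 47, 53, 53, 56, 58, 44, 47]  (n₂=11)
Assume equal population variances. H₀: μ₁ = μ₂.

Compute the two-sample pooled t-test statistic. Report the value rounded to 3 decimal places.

x̄₁=52.750, s₁=5.739, n₁=12
x̄₂=50.636, s₂=4.864, n₂=11
s_p² = [11·5.739² + 10·4.864²]/21 = 28.5141
SE = √(s_p²·(1/12+1/11)) = 2.2290
t = (52.750−50.636)/2.2290 = 0.9483
df = 21

test statistic = 0.948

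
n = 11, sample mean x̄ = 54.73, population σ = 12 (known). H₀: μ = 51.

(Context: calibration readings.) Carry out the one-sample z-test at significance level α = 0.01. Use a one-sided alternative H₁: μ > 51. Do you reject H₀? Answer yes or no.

reject H₀: no

SE = σ/√n = 12/√11 = 3.6181
z = (x̄−μ₀)/SE = (54.73−51)/3.6181 = 1.0309
p-value (one-sided, H₁ greater) = 0.15129
At α=0.01: p ≥ α → fail to reject H₀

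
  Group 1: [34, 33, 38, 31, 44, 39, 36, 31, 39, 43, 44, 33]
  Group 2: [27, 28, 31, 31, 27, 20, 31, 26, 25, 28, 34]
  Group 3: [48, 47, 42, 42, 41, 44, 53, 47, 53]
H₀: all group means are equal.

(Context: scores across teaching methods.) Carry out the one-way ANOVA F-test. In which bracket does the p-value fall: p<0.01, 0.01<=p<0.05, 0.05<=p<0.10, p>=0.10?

Group means [37.08, 28.00, 46.33], grand mean 36.562
SSB = Σnᵢ(x̄ᵢ−x̄)² = 1668.958; SSW = ΣΣ(x−x̄ᵢ)² = 562.917
MSB = 1668.958/2 = 834.4792; MSW = 562.917/29 = 19.4109
F = MSB/MSW = 42.9902
df = (2, 29)
p-value (upper-tail) = 0.00000
→ bracket: p<0.01

p-value bracket: p<0.01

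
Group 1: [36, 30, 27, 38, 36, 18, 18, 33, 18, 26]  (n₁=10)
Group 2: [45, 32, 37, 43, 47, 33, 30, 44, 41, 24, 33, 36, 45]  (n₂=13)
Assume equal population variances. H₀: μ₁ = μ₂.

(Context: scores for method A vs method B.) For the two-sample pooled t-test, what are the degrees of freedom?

degrees of freedom = 21

df = n₁ + n₂ − 2 = 10 + 13 − 2 = 21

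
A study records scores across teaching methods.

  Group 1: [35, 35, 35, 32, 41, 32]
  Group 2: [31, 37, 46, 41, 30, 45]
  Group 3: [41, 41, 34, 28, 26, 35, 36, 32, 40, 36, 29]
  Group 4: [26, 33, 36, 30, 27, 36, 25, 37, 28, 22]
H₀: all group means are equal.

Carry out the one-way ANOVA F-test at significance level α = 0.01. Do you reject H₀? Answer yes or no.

Group means [35.00, 38.33, 34.36, 30.00], grand mean 33.879
SSB = Σnᵢ(x̄ᵢ−x̄)² = 279.636; SSW = ΣΣ(x−x̄ᵢ)² = 807.879
MSB = 279.636/3 = 93.2121; MSW = 807.879/29 = 27.8579
F = MSB/MSW = 3.3460
df = (3, 29)
p-value (upper-tail) = 0.03262
At α=0.01: p ≥ α → fail to reject H₀

reject H₀: no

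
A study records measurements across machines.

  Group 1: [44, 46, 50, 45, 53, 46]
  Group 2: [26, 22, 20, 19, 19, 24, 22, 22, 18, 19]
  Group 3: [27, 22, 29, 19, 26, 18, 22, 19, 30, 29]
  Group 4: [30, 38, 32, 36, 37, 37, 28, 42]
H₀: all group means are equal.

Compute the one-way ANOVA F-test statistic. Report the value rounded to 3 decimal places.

Group means [47.33, 21.10, 24.10, 35.00], grand mean 29.882
SSB = Σnᵢ(x̄ᵢ−x̄)² = 3142.396; SSW = ΣΣ(x−x̄ᵢ)² = 461.133
MSB = 3142.396/3 = 1047.4654; MSW = 461.133/30 = 15.3711
F = MSB/MSW = 68.1451
df = (3, 30)

test statistic = 68.145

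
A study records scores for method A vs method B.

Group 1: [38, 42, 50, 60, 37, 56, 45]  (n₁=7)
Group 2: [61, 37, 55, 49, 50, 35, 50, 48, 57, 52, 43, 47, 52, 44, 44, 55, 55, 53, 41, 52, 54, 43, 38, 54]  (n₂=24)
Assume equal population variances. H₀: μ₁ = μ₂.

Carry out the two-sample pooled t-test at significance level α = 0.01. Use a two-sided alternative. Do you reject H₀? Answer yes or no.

x̄₁=46.857, s₁=8.840, n₁=7
x̄₂=48.708, s₂=6.792, n₂=24
s_p² = [6·8.840² + 23·6.792²]/29 = 52.7523
SE = √(s_p²·(1/7+1/24)) = 3.1199
t = (46.857−48.708)/3.1199 = -0.5933
df = 29
p-value (two-sided) = 0.55755
At α=0.01: p ≥ α → fail to reject H₀

reject H₀: no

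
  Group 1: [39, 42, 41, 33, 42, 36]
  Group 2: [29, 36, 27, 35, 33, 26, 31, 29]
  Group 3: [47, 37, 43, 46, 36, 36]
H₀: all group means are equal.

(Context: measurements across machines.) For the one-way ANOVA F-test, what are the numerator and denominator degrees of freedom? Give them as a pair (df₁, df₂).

degrees of freedom = [2, 17]

k = 3 groups, N = 20 total
df = (k−1, N−k) = (3−1, 20−3) = (2, 17)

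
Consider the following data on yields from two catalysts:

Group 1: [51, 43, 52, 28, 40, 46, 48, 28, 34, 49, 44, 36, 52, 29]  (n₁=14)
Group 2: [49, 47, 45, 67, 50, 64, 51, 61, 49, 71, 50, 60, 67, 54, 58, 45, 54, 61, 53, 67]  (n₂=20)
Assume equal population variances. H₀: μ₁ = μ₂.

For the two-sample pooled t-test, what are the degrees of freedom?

degrees of freedom = 32

df = n₁ + n₂ − 2 = 14 + 20 − 2 = 32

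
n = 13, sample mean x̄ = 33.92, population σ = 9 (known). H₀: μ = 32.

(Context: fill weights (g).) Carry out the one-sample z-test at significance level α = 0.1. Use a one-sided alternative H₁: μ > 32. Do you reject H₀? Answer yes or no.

reject H₀: no

SE = σ/√n = 9/√13 = 2.4962
z = (x̄−μ₀)/SE = (33.92−32)/2.4962 = 0.7692
p-value (one-sided, H₁ greater) = 0.22089
At α=0.1: p ≥ α → fail to reject H₀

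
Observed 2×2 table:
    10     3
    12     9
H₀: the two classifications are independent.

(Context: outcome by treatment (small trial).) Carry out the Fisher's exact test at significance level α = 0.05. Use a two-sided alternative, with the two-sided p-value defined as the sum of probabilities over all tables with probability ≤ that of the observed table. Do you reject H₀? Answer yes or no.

reject H₀: no

Margins: r₁=13, r₂=21, c₁=22, c₂=12, n=34
p_obs = C(13,10)·C(21,12)/C(34,22); sum pmf over tables with pmf ≤ p_obs
p-value (two-sided) = 0.29195
At α=0.05: p ≥ α → fail to reject H₀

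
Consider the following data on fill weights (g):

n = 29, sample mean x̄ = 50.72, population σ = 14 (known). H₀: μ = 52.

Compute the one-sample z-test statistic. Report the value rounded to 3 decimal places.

SE = σ/√n = 14/√29 = 2.5997
z = (x̄−μ₀)/SE = (50.72−52)/2.5997 = -0.4924

test statistic = -0.492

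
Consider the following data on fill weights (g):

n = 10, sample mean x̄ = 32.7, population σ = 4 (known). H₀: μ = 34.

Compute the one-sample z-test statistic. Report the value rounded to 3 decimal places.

SE = σ/√n = 4/√10 = 1.2649
z = (x̄−μ₀)/SE = (32.7−34)/1.2649 = -1.0277

test statistic = -1.028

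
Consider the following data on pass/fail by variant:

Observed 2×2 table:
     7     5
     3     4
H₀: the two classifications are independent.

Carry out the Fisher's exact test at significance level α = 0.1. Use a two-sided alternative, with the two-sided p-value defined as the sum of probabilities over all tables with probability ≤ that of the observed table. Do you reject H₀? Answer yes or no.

reject H₀: no

Margins: r₁=12, r₂=7, c₁=10, c₂=9, n=19
p_obs = C(12,7)·C(7,3)/C(19,10); sum pmf over tables with pmf ≤ p_obs
p-value (two-sided) = 0.64992
At α=0.1: p ≥ α → fail to reject H₀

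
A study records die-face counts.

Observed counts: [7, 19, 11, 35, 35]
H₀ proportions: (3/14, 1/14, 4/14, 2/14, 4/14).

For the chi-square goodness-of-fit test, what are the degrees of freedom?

degrees of freedom = 4

df = k − 1 = 5 − 1 = 4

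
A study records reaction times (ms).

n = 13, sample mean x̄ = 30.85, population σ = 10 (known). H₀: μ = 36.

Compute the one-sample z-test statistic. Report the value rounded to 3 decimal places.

test statistic = -1.857

SE = σ/√n = 10/√13 = 2.7735
z = (x̄−μ₀)/SE = (30.85−36)/2.7735 = -1.8569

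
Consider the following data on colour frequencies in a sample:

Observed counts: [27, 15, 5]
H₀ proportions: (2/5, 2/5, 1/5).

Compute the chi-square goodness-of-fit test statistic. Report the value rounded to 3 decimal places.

test statistic = 6.404

n = 47; E_i = n·p_i = [18.80, 18.80, 9.40]
χ² = (27−18.80)²/18.80 + (15−18.80)²/18.80 + (5−9.40)²/9.40 = 6.4043
df = 2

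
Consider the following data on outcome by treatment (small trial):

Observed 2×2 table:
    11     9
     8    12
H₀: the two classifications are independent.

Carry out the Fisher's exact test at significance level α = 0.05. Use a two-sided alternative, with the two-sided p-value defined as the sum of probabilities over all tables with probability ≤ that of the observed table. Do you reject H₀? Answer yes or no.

Margins: r₁=20, r₂=20, c₁=19, c₂=21, n=40
p_obs = C(20,11)·C(20,8)/C(40,19); sum pmf over tables with pmf ≤ p_obs
p-value (two-sided) = 0.52725
At α=0.05: p ≥ α → fail to reject H₀

reject H₀: no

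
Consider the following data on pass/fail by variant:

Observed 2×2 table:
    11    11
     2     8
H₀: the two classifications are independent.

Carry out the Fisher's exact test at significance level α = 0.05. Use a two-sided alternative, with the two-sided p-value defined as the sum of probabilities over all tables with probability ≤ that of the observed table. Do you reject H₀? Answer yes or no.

reject H₀: no

Margins: r₁=22, r₂=10, c₁=13, c₂=19, n=32
p_obs = C(22,11)·C(10,2)/C(32,13); sum pmf over tables with pmf ≤ p_obs
p-value (two-sided) = 0.14083
At α=0.05: p ≥ α → fail to reject H₀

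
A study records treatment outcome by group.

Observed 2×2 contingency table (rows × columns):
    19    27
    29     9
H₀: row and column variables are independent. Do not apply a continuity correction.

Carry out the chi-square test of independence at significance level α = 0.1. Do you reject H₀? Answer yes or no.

Row totals [46, 38], col totals [48, 36], n=84
χ² = (19−26.29)²/26.29 + (27−19.71)²/19.71 + (29−21.71)²/21.71 + (9−16.29)²/16.29 = 10.4159
df = 1
p-value (upper-tail) = 0.00125
At α=0.1: p < α → reject H₀

reject H₀: yes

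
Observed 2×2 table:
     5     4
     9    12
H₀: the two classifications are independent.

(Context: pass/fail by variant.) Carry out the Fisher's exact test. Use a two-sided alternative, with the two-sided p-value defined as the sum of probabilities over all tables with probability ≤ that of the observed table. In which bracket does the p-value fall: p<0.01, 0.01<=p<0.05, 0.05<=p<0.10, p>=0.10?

Margins: r₁=9, r₂=21, c₁=14, c₂=16, n=30
p_obs = C(9,5)·C(21,9)/C(30,14); sum pmf over tables with pmf ≤ p_obs
p-value (two-sided) = 0.69439
→ bracket: p>=0.10

p-value bracket: p>=0.10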